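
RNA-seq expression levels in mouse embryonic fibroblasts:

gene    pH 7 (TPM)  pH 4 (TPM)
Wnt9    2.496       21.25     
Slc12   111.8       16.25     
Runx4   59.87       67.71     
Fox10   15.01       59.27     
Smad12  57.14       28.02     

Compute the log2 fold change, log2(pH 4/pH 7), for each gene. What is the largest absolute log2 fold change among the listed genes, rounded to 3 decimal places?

log2(21.25/2.496) = 3.090  (Wnt9)
log2(16.25/111.8) = -2.782  (Slc12)
log2(67.71/59.87) = 0.178  (Runx4)
log2(59.27/15.01) = 1.981  (Fox10)
log2(28.02/57.14) = -1.028  (Smad12)
The largest magnitude belongs to Wnt9.

3.090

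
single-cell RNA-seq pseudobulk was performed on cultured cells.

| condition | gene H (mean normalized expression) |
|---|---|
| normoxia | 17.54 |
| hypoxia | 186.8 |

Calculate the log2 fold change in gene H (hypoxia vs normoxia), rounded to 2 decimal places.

3.41

Fold change = 186.8 / 17.54 = 10.6499
log2(10.6499) = 3.413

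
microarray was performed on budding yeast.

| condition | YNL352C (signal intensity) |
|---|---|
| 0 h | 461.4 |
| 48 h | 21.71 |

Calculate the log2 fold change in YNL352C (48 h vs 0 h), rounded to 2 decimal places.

-4.41

Fold change = 21.71 / 461.4 = 0.0471
log2(0.0471) = -4.410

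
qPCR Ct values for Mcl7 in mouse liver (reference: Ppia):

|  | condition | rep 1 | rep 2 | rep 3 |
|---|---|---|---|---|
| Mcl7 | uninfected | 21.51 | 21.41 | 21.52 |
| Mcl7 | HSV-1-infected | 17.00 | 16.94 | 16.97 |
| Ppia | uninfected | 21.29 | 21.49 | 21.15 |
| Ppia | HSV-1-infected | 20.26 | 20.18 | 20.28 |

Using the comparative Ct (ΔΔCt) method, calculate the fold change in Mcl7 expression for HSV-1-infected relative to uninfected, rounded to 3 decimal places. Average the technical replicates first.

Mean Ct: Mcl7 uninfected 21.480; Mcl7 HSV-1-infected 16.970; Ppia uninfected 21.310; Ppia HSV-1-infected 20.240
ΔCt(uninfected) = 21.480 − 21.310 = 0.170
ΔCt(HSV-1-infected) = 16.970 − 20.240 = -3.270
ΔΔCt = -3.270 − 0.170 = -3.440
Fold change = 2^(−(-3.440)) = 2^3.440 = 10.8528

10.853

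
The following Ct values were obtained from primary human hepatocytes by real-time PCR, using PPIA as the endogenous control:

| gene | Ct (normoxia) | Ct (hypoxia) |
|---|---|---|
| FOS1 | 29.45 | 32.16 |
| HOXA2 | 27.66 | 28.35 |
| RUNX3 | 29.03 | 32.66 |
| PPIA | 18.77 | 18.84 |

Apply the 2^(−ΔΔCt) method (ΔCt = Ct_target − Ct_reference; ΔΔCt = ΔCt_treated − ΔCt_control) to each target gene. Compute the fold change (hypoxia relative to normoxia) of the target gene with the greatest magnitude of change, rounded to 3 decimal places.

FOS1: ΔΔCt = (32.16−18.84) − (29.45−18.77) = 13.32 − 10.68 = 2.64; fold change = 2^-2.64 = 0.160
HOXA2: ΔΔCt = (28.35−18.84) − (27.66−18.77) = 9.51 − 8.89 = 0.62; fold change = 2^-0.62 = 0.651
RUNX3: ΔΔCt = (32.66−18.84) − (29.03−18.77) = 13.82 − 10.26 = 3.56; fold change = 2^-3.56 = 0.085
RUNX3 has the largest |ΔΔCt| = 3.56.

0.085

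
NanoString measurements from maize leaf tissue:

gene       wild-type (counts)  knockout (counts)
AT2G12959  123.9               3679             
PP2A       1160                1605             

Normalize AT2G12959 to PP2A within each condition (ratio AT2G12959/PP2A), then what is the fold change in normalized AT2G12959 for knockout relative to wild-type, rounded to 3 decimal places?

21.461

AT2G12959/PP2A (wild-type) = 123.9 / 1160 = 0.10681
AT2G12959/PP2A (knockout) = 3679 / 1605 = 2.2922
Fold change = 2.2922 / 0.10681 = 21.4606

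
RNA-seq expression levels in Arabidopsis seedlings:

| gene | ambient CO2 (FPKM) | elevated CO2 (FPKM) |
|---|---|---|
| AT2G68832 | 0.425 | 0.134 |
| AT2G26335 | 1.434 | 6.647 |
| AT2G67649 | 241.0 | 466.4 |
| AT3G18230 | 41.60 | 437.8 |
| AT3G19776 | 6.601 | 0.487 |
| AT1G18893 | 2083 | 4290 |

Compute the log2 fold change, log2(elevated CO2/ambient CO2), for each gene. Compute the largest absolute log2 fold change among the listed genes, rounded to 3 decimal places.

log2(0.134/0.425) = -1.665  (AT2G68832)
log2(6.647/1.434) = 2.213  (AT2G26335)
log2(466.4/241.0) = 0.953  (AT2G67649)
log2(437.8/41.60) = 3.396  (AT3G18230)
log2(0.487/6.601) = -3.761  (AT3G19776)
log2(4290/2083) = 1.042  (AT1G18893)
The largest magnitude belongs to AT3G19776.

3.761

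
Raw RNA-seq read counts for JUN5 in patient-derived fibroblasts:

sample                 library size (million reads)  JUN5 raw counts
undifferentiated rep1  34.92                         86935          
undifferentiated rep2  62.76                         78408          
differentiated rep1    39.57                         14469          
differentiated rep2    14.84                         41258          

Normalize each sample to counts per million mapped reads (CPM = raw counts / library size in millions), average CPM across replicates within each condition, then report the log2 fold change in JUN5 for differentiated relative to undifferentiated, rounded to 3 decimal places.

CPM(undifferentiated rep1) = 86935 / 34.92 = 2489.5475
CPM(undifferentiated rep2) = 78408 / 62.76 = 1249.3308
CPM(differentiated rep1) = 14469 / 39.57 = 365.6558
CPM(differentiated rep2) = 41258 / 14.84 = 2780.1887
mean CPM(undifferentiated) = 1869.4392; mean CPM(differentiated) = 1572.9222
Fold change = 1572.9222 / 1869.4392 = 0.84139
log2(0.84139) = -0.2492

-0.249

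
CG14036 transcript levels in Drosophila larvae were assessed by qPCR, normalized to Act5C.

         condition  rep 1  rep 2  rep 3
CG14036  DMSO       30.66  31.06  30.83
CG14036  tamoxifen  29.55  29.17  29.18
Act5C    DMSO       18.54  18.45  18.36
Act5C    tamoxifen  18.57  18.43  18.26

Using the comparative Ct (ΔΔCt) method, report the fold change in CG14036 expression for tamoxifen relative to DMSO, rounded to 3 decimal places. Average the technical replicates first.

Mean Ct: CG14036 DMSO 30.850; CG14036 tamoxifen 29.300; Act5C DMSO 18.450; Act5C tamoxifen 18.420
ΔCt(DMSO) = 30.850 − 18.450 = 12.400
ΔCt(tamoxifen) = 29.300 − 18.420 = 10.880
ΔΔCt = 10.880 − 12.400 = -1.520
Fold change = 2^(−(-1.520)) = 2^1.520 = 2.8679

2.868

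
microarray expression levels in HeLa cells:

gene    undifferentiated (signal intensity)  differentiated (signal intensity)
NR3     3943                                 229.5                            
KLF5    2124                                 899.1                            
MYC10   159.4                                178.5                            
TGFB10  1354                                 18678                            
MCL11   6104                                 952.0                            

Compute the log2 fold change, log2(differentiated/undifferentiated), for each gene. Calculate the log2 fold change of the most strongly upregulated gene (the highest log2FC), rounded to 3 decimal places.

3.786

log2(229.5/3943) = -4.103  (NR3)
log2(899.1/2124) = -1.240  (KLF5)
log2(178.5/159.4) = 0.163  (MYC10)
log2(18678/1354) = 3.786  (TGFB10)
log2(952.0/6104) = -2.681  (MCL11)
TGFB10 is most strongly upregulated.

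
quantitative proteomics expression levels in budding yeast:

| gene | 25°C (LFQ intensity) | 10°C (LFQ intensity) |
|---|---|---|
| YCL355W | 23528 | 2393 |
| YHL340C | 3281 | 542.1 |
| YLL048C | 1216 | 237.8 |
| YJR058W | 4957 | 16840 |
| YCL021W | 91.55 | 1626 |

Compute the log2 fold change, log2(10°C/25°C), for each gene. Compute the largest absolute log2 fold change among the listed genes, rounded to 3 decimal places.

log2(2393/23528) = -3.297  (YCL355W)
log2(542.1/3281) = -2.598  (YHL340C)
log2(237.8/1216) = -2.354  (YLL048C)
log2(16840/4957) = 1.764  (YJR058W)
log2(1626/91.55) = 4.151  (YCL021W)
The largest magnitude belongs to YCL021W.

4.151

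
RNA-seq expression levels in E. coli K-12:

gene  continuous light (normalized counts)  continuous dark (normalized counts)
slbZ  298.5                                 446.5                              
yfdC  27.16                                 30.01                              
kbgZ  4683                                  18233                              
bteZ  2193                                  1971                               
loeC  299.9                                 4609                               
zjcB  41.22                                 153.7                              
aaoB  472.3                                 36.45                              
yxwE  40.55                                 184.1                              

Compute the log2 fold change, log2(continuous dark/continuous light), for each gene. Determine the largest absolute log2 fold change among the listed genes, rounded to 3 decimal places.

3.942

log2(446.5/298.5) = 0.581  (slbZ)
log2(30.01/27.16) = 0.144  (yfdC)
log2(18233/4683) = 1.961  (kbgZ)
log2(1971/2193) = -0.154  (bteZ)
log2(4609/299.9) = 3.942  (loeC)
log2(153.7/41.22) = 1.899  (zjcB)
log2(36.45/472.3) = -3.696  (aaoB)
log2(184.1/40.55) = 2.183  (yxwE)
The largest magnitude belongs to loeC.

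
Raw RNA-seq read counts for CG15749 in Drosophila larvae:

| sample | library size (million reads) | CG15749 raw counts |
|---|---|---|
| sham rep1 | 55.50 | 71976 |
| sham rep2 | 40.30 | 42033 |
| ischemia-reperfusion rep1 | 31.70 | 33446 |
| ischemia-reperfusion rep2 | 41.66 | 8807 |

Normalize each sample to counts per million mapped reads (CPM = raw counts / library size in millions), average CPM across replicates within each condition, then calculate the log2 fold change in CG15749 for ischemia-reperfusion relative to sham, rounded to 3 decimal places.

CPM(sham rep1) = 71976 / 55.50 = 1296.8649
CPM(sham rep2) = 42033 / 40.30 = 1043.0025
CPM(ischemia-reperfusion rep1) = 33446 / 31.70 = 1055.0789
CPM(ischemia-reperfusion rep2) = 8807 / 41.66 = 211.4018
mean CPM(sham) = 1169.9337; mean CPM(ischemia-reperfusion) = 633.2403
Fold change = 633.2403 / 1169.9337 = 0.54126
log2(0.54126) = -0.8856

-0.886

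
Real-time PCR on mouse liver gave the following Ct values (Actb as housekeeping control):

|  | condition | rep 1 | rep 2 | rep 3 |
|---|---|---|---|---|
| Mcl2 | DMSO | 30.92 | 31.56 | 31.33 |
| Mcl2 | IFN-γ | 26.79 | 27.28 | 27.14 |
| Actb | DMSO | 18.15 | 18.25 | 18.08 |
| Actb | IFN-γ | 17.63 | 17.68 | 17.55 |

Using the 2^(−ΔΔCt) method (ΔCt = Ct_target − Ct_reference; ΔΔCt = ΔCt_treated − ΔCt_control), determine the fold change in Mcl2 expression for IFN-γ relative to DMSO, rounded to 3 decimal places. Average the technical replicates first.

12.641

Mean Ct: Mcl2 DMSO 31.270; Mcl2 IFN-γ 27.070; Actb DMSO 18.160; Actb IFN-γ 17.620
ΔCt(DMSO) = 31.270 − 18.160 = 13.110
ΔCt(IFN-γ) = 27.070 − 17.620 = 9.450
ΔΔCt = 9.450 − 13.110 = -3.660
Fold change = 2^(−(-3.660)) = 2^3.660 = 12.6407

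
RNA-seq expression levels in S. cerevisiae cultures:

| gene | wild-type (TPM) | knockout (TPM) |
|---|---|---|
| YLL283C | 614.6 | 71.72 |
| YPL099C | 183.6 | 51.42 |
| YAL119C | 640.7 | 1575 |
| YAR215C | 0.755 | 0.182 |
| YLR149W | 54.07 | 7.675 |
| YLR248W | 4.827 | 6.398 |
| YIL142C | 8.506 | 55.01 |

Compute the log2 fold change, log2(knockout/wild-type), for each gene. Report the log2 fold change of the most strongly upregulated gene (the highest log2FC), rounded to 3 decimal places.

2.693

log2(71.72/614.6) = -3.099  (YLL283C)
log2(51.42/183.6) = -1.836  (YPL099C)
log2(1575/640.7) = 1.298  (YAL119C)
log2(0.182/0.755) = -2.053  (YAR215C)
log2(7.675/54.07) = -2.817  (YLR149W)
log2(6.398/4.827) = 0.406  (YLR248W)
log2(55.01/8.506) = 2.693  (YIL142C)
YIL142C is most strongly upregulated.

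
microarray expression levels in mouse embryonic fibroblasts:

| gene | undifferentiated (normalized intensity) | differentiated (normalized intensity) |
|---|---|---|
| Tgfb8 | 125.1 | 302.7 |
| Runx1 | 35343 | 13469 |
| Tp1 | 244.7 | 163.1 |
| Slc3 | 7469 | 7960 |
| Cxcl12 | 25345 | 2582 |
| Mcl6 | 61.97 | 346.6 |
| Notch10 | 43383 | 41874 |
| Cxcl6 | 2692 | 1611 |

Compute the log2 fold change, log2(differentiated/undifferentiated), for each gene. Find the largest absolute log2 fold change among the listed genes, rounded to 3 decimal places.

log2(302.7/125.1) = 1.275  (Tgfb8)
log2(13469/35343) = -1.392  (Runx1)
log2(163.1/244.7) = -0.585  (Tp1)
log2(7960/7469) = 0.092  (Slc3)
log2(2582/25345) = -3.295  (Cxcl12)
log2(346.6/61.97) = 2.484  (Mcl6)
log2(41874/43383) = -0.051  (Notch10)
log2(1611/2692) = -0.741  (Cxcl6)
The largest magnitude belongs to Cxcl12.

3.295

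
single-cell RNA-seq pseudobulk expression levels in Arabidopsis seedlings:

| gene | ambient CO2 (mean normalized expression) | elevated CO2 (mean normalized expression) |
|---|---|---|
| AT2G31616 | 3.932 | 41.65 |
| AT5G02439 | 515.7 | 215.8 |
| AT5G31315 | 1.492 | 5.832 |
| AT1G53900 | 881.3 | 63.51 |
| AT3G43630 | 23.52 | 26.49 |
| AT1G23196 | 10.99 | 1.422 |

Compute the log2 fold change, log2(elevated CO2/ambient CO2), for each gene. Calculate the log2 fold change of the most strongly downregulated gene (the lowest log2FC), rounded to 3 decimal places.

-3.795

log2(41.65/3.932) = 3.405  (AT2G31616)
log2(215.8/515.7) = -1.257  (AT5G02439)
log2(5.832/1.492) = 1.967  (AT5G31315)
log2(63.51/881.3) = -3.795  (AT1G53900)
log2(26.49/23.52) = 0.172  (AT3G43630)
log2(1.422/10.99) = -2.950  (AT1G23196)
AT1G53900 is most strongly downregulated.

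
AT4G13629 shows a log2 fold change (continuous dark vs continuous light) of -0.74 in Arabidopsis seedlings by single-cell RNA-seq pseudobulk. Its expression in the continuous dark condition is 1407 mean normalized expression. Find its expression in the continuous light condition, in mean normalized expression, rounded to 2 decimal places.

Fold change = 2^(-0.74) = 0.5987
continuous light expression = 1407 / 0.5987 = 2349.94

2349.94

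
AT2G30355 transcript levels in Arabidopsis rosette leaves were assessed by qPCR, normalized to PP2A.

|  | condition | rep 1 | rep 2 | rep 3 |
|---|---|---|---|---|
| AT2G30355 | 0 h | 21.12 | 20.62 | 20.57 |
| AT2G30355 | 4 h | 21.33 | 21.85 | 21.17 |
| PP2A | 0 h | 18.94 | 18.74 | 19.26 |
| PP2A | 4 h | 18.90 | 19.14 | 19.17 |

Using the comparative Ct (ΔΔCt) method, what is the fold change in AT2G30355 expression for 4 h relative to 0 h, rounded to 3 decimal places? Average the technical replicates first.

Mean Ct: AT2G30355 0 h 20.770; AT2G30355 4 h 21.450; PP2A 0 h 18.980; PP2A 4 h 19.070
ΔCt(0 h) = 20.770 − 18.980 = 1.790
ΔCt(4 h) = 21.450 − 19.070 = 2.380
ΔΔCt = 2.380 − 1.790 = 0.590
Fold change = 2^(−0.590) = 0.6643

0.664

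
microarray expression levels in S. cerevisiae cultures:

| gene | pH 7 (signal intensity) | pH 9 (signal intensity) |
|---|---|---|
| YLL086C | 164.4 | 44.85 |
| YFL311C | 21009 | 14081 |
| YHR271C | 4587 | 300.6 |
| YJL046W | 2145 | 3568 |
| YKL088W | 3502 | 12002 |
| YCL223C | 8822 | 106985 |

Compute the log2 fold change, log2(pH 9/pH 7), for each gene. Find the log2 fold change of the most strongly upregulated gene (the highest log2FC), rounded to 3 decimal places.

3.600

log2(44.85/164.4) = -1.874  (YLL086C)
log2(14081/21009) = -0.577  (YFL311C)
log2(300.6/4587) = -3.932  (YHR271C)
log2(3568/2145) = 0.734  (YJL046W)
log2(12002/3502) = 1.777  (YKL088W)
log2(106985/8822) = 3.600  (YCL223C)
YCL223C is most strongly upregulated.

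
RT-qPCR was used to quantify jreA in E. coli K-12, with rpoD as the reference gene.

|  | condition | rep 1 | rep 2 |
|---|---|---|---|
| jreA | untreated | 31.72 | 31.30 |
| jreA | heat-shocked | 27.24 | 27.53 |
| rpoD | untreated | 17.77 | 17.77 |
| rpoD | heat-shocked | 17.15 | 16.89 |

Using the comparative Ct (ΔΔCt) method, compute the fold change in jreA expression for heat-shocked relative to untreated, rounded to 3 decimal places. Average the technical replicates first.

Mean Ct: jreA untreated 31.510; jreA heat-shocked 27.385; rpoD untreated 17.770; rpoD heat-shocked 17.020
ΔCt(untreated) = 31.510 − 17.770 = 13.740
ΔCt(heat-shocked) = 27.385 − 17.020 = 10.365
ΔΔCt = 10.365 − 13.740 = -3.375
Fold change = 2^(−(-3.375)) = 2^3.375 = 10.3747

10.375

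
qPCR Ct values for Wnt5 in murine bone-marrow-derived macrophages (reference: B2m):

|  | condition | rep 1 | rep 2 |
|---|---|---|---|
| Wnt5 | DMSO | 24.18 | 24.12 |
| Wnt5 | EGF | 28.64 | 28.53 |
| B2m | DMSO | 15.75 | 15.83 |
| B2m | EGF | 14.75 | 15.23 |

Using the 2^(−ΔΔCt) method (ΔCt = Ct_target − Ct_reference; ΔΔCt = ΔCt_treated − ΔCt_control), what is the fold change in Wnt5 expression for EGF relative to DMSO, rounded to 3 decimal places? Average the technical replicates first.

Mean Ct: Wnt5 DMSO 24.150; Wnt5 EGF 28.585; B2m DMSO 15.790; B2m EGF 14.990
ΔCt(DMSO) = 24.150 − 15.790 = 8.360
ΔCt(EGF) = 28.585 − 14.990 = 13.595
ΔΔCt = 13.595 − 8.360 = 5.235
Fold change = 2^(−5.235) = 0.0266

0.027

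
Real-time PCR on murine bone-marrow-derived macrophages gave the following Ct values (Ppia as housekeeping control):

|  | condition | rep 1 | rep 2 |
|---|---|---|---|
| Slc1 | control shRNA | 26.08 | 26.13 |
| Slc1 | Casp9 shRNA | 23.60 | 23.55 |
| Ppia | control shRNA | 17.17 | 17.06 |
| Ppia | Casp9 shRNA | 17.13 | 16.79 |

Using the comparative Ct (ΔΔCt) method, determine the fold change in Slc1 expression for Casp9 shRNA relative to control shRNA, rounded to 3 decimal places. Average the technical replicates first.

Mean Ct: Slc1 control shRNA 26.105; Slc1 Casp9 shRNA 23.575; Ppia control shRNA 17.115; Ppia Casp9 shRNA 16.960
ΔCt(control shRNA) = 26.105 − 17.115 = 8.990
ΔCt(Casp9 shRNA) = 23.575 − 16.960 = 6.615
ΔΔCt = 6.615 − 8.990 = -2.375
Fold change = 2^(−(-2.375)) = 2^2.375 = 5.1874

5.187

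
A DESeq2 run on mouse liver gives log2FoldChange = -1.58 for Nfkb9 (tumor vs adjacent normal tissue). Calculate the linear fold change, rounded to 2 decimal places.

Fold change = 2^(-1.58) = 0.334
That is, Nfkb9 drops to 33.4% of the adjacent normal tissue level.

0.33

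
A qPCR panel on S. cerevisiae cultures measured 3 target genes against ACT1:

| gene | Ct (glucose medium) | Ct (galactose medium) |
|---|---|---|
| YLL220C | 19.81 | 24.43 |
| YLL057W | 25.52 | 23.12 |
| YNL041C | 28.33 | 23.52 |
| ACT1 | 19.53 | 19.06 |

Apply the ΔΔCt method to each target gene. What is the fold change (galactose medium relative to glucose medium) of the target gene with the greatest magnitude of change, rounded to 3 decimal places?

YLL220C: ΔΔCt = (24.43−19.06) − (19.81−19.53) = 5.37 − 0.28 = 5.09; fold change = 2^-5.09 = 0.029
YLL057W: ΔΔCt = (23.12−19.06) − (25.52−19.53) = 4.06 − 5.99 = -1.93; fold change = 2^1.93 = 3.811
YNL041C: ΔΔCt = (23.52−19.06) − (28.33−19.53) = 4.46 − 8.80 = -4.34; fold change = 2^4.34 = 20.252
YLL220C has the largest |ΔΔCt| = 5.09.

0.029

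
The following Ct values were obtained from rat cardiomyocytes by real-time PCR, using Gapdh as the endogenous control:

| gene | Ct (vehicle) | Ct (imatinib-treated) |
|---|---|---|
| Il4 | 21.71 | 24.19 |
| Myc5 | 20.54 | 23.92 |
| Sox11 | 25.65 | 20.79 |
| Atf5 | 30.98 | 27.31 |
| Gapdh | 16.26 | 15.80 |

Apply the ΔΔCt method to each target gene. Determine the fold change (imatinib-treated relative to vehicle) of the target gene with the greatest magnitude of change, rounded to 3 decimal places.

Il4: ΔΔCt = (24.19−15.80) − (21.71−16.26) = 8.39 − 5.45 = 2.94; fold change = 2^-2.94 = 0.130
Myc5: ΔΔCt = (23.92−15.80) − (20.54−16.26) = 8.12 − 4.28 = 3.84; fold change = 2^-3.84 = 0.070
Sox11: ΔΔCt = (20.79−15.80) − (25.65−16.26) = 4.99 − 9.39 = -4.40; fold change = 2^4.40 = 21.112
Atf5: ΔΔCt = (27.31−15.80) − (30.98−16.26) = 11.51 − 14.72 = -3.21; fold change = 2^3.21 = 9.254
Sox11 has the largest |ΔΔCt| = 4.40.

21.112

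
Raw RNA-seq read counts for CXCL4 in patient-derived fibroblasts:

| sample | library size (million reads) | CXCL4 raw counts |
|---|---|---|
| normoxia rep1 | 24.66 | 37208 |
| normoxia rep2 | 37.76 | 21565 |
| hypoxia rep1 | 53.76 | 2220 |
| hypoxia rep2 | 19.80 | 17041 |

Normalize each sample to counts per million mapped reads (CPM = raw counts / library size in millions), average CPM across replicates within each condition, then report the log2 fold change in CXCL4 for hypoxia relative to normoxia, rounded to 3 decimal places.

CPM(normoxia rep1) = 37208 / 24.66 = 1508.8402
CPM(normoxia rep2) = 21565 / 37.76 = 571.1070
CPM(hypoxia rep1) = 2220 / 53.76 = 41.2946
CPM(hypoxia rep2) = 17041 / 19.80 = 860.6566
mean CPM(normoxia) = 1039.9736; mean CPM(hypoxia) = 450.9756
Fold change = 450.9756 / 1039.9736 = 0.43364
log2(0.43364) = -1.2054

-1.205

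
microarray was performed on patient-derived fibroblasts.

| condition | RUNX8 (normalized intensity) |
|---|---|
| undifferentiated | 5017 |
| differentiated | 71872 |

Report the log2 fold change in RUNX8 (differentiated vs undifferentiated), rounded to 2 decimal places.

3.84

Fold change = 71872 / 5017 = 14.3257
log2(14.3257) = 3.841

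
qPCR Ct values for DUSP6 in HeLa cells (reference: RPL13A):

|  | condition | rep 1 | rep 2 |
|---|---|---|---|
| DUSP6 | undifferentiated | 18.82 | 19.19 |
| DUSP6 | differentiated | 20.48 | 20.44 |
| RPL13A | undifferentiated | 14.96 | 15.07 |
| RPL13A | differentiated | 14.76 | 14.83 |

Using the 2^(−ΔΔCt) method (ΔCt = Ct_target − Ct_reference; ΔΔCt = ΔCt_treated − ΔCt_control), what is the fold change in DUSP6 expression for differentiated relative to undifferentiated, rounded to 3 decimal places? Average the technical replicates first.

0.313

Mean Ct: DUSP6 undifferentiated 19.005; DUSP6 differentiated 20.460; RPL13A undifferentiated 15.015; RPL13A differentiated 14.795
ΔCt(undifferentiated) = 19.005 − 15.015 = 3.990
ΔCt(differentiated) = 20.460 − 14.795 = 5.665
ΔΔCt = 5.665 − 3.990 = 1.675
Fold change = 2^(−1.675) = 0.3132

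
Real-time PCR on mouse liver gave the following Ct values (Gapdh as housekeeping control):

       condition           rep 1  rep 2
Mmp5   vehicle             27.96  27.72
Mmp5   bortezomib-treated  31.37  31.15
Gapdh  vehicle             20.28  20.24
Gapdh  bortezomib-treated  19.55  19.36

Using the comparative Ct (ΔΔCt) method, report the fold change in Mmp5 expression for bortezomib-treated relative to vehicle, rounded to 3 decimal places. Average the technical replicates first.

Mean Ct: Mmp5 vehicle 27.840; Mmp5 bortezomib-treated 31.260; Gapdh vehicle 20.260; Gapdh bortezomib-treated 19.455
ΔCt(vehicle) = 27.840 − 20.260 = 7.580
ΔCt(bortezomib-treated) = 31.260 − 19.455 = 11.805
ΔΔCt = 11.805 − 7.580 = 4.225
Fold change = 2^(−4.225) = 0.0535

0.053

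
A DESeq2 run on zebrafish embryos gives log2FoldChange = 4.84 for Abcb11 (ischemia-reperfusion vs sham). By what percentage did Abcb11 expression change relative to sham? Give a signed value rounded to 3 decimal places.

2764.080%

Fold change = 2^(4.84) = 28.6408
Percent change = (FC − 1) × 100% = (28.6408 − 1) × 100 = 2764.080%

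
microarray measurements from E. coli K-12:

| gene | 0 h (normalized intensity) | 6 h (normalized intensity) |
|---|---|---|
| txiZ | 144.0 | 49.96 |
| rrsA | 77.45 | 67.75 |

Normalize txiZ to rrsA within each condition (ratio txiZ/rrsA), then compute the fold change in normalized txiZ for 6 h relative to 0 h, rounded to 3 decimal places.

0.397

txiZ/rrsA (0 h) = 144.0 / 77.45 = 1.8593
txiZ/rrsA (6 h) = 49.96 / 67.75 = 0.73742
Fold change = 0.73742 / 1.8593 = 0.3966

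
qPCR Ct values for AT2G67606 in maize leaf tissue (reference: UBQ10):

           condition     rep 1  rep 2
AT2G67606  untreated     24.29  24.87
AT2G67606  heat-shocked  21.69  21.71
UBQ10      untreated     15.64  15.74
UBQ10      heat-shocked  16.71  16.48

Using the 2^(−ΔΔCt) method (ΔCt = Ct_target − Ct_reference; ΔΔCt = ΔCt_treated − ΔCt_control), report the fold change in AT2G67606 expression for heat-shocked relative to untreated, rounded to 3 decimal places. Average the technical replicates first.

Mean Ct: AT2G67606 untreated 24.580; AT2G67606 heat-shocked 21.700; UBQ10 untreated 15.690; UBQ10 heat-shocked 16.595
ΔCt(untreated) = 24.580 − 15.690 = 8.890
ΔCt(heat-shocked) = 21.700 − 16.595 = 5.105
ΔΔCt = 5.105 − 8.890 = -3.785
Fold change = 2^(−(-3.785)) = 2^3.785 = 13.7847

13.785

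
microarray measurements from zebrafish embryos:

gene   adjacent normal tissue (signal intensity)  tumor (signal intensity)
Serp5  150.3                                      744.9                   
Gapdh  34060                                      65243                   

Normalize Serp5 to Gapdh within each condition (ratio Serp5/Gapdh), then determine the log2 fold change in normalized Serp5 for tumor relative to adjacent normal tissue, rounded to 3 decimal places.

Serp5/Gapdh (adjacent normal tissue) = 150.3 / 34060 = 0.0044128
Serp5/Gapdh (tumor) = 744.9 / 65243 = 0.011417
Fold change = 0.011417 / 0.0044128 = 2.5873
log2(2.5873) = 1.3715

1.371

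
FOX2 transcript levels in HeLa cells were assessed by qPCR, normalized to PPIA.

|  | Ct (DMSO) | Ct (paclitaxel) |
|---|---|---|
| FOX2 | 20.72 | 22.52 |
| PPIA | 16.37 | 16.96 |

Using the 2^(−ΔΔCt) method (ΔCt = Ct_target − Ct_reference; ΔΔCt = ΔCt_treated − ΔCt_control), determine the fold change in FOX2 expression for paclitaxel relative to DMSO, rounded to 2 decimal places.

ΔCt(DMSO) = 20.720 − 16.370 = 4.350
ΔCt(paclitaxel) = 22.520 − 16.960 = 5.560
ΔΔCt = 5.560 − 4.350 = 1.210
Fold change = 2^(−1.210) = 0.432

0.43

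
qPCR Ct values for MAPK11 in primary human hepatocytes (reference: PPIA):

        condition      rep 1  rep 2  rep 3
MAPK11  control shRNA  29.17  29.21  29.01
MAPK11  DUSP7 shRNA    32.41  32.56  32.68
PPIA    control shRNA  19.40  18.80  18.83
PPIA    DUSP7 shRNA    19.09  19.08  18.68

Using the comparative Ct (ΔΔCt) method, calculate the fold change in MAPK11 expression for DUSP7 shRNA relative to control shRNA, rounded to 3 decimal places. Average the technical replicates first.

0.090

Mean Ct: MAPK11 control shRNA 29.130; MAPK11 DUSP7 shRNA 32.550; PPIA control shRNA 19.010; PPIA DUSP7 shRNA 18.950
ΔCt(control shRNA) = 29.130 − 19.010 = 10.120
ΔCt(DUSP7 shRNA) = 32.550 − 18.950 = 13.600
ΔΔCt = 13.600 − 10.120 = 3.480
Fold change = 2^(−3.480) = 0.0896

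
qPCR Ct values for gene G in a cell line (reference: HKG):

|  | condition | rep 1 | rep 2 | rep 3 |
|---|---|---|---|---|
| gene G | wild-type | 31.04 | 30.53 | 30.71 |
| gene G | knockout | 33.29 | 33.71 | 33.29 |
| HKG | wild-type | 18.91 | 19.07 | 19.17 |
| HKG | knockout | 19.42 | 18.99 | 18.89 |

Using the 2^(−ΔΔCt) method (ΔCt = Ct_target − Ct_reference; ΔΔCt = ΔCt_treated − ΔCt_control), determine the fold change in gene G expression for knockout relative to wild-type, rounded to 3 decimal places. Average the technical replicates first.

Mean Ct: gene G wild-type 30.760; gene G knockout 33.430; HKG wild-type 19.050; HKG knockout 19.100
ΔCt(wild-type) = 30.760 − 19.050 = 11.710
ΔCt(knockout) = 33.430 − 19.100 = 14.330
ΔΔCt = 14.330 − 11.710 = 2.620
Fold change = 2^(−2.620) = 0.1627

0.163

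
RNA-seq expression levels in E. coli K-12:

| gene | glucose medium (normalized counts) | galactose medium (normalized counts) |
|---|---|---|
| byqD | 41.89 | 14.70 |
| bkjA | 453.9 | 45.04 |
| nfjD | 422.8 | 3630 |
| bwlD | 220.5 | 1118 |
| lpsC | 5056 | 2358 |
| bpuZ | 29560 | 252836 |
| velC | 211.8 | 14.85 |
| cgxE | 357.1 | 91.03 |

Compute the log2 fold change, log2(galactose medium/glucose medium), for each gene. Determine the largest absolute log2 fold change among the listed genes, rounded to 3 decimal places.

log2(14.70/41.89) = -1.511  (byqD)
log2(45.04/453.9) = -3.333  (bkjA)
log2(3630/422.8) = 3.102  (nfjD)
log2(1118/220.5) = 2.342  (bwlD)
log2(2358/5056) = -1.100  (lpsC)
log2(252836/29560) = 3.096  (bpuZ)
log2(14.85/211.8) = -3.834  (velC)
log2(91.03/357.1) = -1.972  (cgxE)
The largest magnitude belongs to velC.

3.834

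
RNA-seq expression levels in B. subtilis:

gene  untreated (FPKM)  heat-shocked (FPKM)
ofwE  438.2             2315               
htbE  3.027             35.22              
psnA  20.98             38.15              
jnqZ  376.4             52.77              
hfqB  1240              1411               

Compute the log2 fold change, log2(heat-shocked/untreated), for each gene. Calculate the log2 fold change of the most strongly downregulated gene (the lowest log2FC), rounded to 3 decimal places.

-2.834

log2(2315/438.2) = 2.401  (ofwE)
log2(35.22/3.027) = 3.540  (htbE)
log2(38.15/20.98) = 0.863  (psnA)
log2(52.77/376.4) = -2.834  (jnqZ)
log2(1411/1240) = 0.186  (hfqB)
jnqZ is most strongly downregulated.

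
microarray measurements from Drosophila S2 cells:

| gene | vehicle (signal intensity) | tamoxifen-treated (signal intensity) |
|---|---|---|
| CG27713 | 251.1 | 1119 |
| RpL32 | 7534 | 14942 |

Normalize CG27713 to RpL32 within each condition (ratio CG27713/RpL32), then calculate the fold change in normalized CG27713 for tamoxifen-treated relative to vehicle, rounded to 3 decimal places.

CG27713/RpL32 (vehicle) = 251.1 / 7534 = 0.033329
CG27713/RpL32 (tamoxifen-treated) = 1119 / 14942 = 0.07489
Fold change = 0.07489 / 0.033329 = 2.2470

2.247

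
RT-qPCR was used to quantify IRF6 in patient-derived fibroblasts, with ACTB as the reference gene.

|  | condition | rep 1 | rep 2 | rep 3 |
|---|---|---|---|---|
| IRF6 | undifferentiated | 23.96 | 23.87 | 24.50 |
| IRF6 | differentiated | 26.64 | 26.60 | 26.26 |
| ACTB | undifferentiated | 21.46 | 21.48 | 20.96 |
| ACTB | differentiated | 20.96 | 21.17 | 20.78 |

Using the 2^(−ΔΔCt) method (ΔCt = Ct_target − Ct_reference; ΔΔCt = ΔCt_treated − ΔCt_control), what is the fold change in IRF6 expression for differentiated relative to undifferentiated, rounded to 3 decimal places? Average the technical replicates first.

0.152

Mean Ct: IRF6 undifferentiated 24.110; IRF6 differentiated 26.500; ACTB undifferentiated 21.300; ACTB differentiated 20.970
ΔCt(undifferentiated) = 24.110 − 21.300 = 2.810
ΔCt(differentiated) = 26.500 − 20.970 = 5.530
ΔΔCt = 5.530 − 2.810 = 2.720
Fold change = 2^(−2.720) = 0.1518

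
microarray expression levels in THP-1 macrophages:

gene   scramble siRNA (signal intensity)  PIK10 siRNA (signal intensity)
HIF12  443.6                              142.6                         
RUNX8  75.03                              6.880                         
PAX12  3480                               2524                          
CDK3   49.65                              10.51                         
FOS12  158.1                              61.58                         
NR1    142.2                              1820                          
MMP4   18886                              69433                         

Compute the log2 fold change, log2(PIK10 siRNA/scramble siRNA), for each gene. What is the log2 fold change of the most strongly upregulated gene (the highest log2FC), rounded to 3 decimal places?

3.678

log2(142.6/443.6) = -1.637  (HIF12)
log2(6.880/75.03) = -3.447  (RUNX8)
log2(2524/3480) = -0.463  (PAX12)
log2(10.51/49.65) = -2.240  (CDK3)
log2(61.58/158.1) = -1.360  (FOS12)
log2(1820/142.2) = 3.678  (NR1)
log2(69433/18886) = 1.878  (MMP4)
NR1 is most strongly upregulated.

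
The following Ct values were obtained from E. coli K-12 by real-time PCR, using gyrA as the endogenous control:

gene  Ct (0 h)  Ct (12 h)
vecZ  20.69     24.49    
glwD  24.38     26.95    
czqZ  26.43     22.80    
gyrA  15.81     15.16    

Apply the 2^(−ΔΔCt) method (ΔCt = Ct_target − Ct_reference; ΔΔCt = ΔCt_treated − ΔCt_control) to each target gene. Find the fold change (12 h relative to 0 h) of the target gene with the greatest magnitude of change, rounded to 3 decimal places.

vecZ: ΔΔCt = (24.49−15.16) − (20.69−15.81) = 9.33 − 4.88 = 4.45; fold change = 2^-4.45 = 0.046
glwD: ΔΔCt = (26.95−15.16) − (24.38−15.81) = 11.79 − 8.57 = 3.22; fold change = 2^-3.22 = 0.107
czqZ: ΔΔCt = (22.80−15.16) − (26.43−15.81) = 7.64 − 10.62 = -2.98; fold change = 2^2.98 = 7.890
vecZ has the largest |ΔΔCt| = 4.45.

0.046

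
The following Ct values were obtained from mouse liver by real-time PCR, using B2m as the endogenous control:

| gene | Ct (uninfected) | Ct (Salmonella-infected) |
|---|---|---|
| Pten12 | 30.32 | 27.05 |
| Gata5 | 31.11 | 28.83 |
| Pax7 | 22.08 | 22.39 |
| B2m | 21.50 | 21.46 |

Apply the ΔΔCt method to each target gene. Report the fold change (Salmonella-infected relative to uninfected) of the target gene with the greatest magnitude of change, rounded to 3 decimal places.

9.383

Pten12: ΔΔCt = (27.05−21.46) − (30.32−21.50) = 5.59 − 8.82 = -3.23; fold change = 2^3.23 = 9.383
Gata5: ΔΔCt = (28.83−21.46) − (31.11−21.50) = 7.37 − 9.61 = -2.24; fold change = 2^2.24 = 4.724
Pax7: ΔΔCt = (22.39−21.46) − (22.08−21.50) = 0.93 − 0.58 = 0.35; fold change = 2^-0.35 = 0.785
Pten12 has the largest |ΔΔCt| = 3.23.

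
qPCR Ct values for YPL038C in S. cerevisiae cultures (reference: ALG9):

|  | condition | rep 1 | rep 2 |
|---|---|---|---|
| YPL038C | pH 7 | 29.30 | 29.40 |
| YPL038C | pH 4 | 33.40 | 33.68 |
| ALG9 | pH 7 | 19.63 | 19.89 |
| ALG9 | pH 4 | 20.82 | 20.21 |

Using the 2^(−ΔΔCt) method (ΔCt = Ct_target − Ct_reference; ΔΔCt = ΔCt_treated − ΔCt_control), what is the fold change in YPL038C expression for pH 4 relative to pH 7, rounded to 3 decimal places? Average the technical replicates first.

Mean Ct: YPL038C pH 7 29.350; YPL038C pH 4 33.540; ALG9 pH 7 19.760; ALG9 pH 4 20.515
ΔCt(pH 7) = 29.350 − 19.760 = 9.590
ΔCt(pH 4) = 33.540 − 20.515 = 13.025
ΔΔCt = 13.025 − 9.590 = 3.435
Fold change = 2^(−3.435) = 0.0925

0.092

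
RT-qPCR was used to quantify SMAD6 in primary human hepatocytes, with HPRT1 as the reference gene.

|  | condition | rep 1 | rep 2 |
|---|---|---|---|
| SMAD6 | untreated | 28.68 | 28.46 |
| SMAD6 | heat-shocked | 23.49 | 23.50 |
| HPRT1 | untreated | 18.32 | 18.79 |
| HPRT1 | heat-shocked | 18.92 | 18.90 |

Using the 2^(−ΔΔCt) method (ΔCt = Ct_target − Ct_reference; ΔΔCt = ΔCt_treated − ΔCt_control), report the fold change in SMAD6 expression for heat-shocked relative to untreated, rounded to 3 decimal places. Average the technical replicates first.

Mean Ct: SMAD6 untreated 28.570; SMAD6 heat-shocked 23.495; HPRT1 untreated 18.555; HPRT1 heat-shocked 18.910
ΔCt(untreated) = 28.570 − 18.555 = 10.015
ΔCt(heat-shocked) = 23.495 − 18.910 = 4.585
ΔΔCt = 4.585 − 10.015 = -5.430
Fold change = 2^(−(-5.430)) = 2^5.430 = 43.1115

43.111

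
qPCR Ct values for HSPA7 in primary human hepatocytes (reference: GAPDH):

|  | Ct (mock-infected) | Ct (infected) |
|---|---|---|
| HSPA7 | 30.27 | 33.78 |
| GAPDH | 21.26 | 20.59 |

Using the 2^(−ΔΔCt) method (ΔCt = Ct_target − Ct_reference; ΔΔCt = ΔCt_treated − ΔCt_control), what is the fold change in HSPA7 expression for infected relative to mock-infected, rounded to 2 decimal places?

0.06

ΔCt(mock-infected) = 30.270 − 21.260 = 9.010
ΔCt(infected) = 33.780 − 20.590 = 13.190
ΔΔCt = 13.190 − 9.010 = 4.180
Fold change = 2^(−4.180) = 0.055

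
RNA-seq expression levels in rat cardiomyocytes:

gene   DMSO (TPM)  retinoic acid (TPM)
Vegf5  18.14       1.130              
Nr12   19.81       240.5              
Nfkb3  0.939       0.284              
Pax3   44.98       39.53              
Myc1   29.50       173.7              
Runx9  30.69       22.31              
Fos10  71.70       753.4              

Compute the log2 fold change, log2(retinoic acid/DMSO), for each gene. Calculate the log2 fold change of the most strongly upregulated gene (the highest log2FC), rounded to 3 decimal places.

3.602

log2(1.130/18.14) = -4.005  (Vegf5)
log2(240.5/19.81) = 3.602  (Nr12)
log2(0.284/0.939) = -1.725  (Nfkb3)
log2(39.53/44.98) = -0.186  (Pax3)
log2(173.7/29.50) = 2.558  (Myc1)
log2(22.31/30.69) = -0.460  (Runx9)
log2(753.4/71.70) = 3.393  (Fos10)
Nr12 is most strongly upregulated.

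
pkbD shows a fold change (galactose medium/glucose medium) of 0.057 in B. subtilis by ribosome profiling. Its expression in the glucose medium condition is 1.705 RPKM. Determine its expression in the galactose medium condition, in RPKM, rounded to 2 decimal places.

0.10

galactose medium expression = 1.705 × 0.057 = 0.10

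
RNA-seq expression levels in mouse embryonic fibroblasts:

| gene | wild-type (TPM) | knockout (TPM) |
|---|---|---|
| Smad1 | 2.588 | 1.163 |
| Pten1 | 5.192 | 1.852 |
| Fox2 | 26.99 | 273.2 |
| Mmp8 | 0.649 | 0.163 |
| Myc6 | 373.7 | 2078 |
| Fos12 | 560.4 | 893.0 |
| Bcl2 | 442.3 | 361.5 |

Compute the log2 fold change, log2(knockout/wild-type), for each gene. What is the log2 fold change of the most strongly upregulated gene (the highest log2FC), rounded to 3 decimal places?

3.339

log2(1.163/2.588) = -1.154  (Smad1)
log2(1.852/5.192) = -1.487  (Pten1)
log2(273.2/26.99) = 3.339  (Fox2)
log2(0.163/0.649) = -1.993  (Mmp8)
log2(2078/373.7) = 2.475  (Myc6)
log2(893.0/560.4) = 0.672  (Fos12)
log2(361.5/442.3) = -0.291  (Bcl2)
Fox2 is most strongly upregulated.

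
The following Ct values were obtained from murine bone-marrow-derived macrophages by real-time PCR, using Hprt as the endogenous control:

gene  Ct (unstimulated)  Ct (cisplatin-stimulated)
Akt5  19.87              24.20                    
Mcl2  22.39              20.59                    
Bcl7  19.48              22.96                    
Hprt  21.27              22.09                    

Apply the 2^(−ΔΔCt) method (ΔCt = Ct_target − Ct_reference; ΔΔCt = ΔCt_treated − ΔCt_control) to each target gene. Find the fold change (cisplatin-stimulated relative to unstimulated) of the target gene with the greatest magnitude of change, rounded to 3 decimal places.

0.088

Akt5: ΔΔCt = (24.20−22.09) − (19.87−21.27) = 2.11 − (-1.40) = 3.51; fold change = 2^-3.51 = 0.088
Mcl2: ΔΔCt = (20.59−22.09) − (22.39−21.27) = -1.50 − 1.12 = -2.62; fold change = 2^2.62 = 6.148
Bcl7: ΔΔCt = (22.96−22.09) − (19.48−21.27) = 0.87 − (-1.79) = 2.66; fold change = 2^-2.66 = 0.158
Akt5 has the largest |ΔΔCt| = 3.51.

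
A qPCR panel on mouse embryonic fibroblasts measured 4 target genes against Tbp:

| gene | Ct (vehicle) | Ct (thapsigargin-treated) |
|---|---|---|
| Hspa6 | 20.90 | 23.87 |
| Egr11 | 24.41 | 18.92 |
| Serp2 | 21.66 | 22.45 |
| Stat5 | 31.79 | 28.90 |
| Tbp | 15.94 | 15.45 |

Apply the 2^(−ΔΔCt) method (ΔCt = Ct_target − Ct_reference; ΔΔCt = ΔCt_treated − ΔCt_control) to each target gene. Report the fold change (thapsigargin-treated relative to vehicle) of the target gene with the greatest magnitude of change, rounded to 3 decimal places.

Hspa6: ΔΔCt = (23.87−15.45) − (20.90−15.94) = 8.42 − 4.96 = 3.46; fold change = 2^-3.46 = 0.091
Egr11: ΔΔCt = (18.92−15.45) − (24.41−15.94) = 3.47 − 8.47 = -5.00; fold change = 2^5.00 = 32.000
Serp2: ΔΔCt = (22.45−15.45) − (21.66−15.94) = 7.00 − 5.72 = 1.28; fold change = 2^-1.28 = 0.412
Stat5: ΔΔCt = (28.90−15.45) − (31.79−15.94) = 13.45 − 15.85 = -2.40; fold change = 2^2.40 = 5.278
Egr11 has the largest |ΔΔCt| = 5.00.

32.000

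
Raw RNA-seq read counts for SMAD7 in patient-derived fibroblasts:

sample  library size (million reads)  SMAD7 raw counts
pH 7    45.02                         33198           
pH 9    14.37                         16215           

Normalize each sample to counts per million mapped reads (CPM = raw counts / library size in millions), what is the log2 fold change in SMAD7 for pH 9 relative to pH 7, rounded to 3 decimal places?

0.614

CPM(pH 7) = 33198 / 45.02 = 737.4056
CPM(pH 9) = 16215 / 14.37 = 1128.3925
Fold change = 1128.3925 / 737.4056 = 1.53022
log2(1.53022) = 0.6137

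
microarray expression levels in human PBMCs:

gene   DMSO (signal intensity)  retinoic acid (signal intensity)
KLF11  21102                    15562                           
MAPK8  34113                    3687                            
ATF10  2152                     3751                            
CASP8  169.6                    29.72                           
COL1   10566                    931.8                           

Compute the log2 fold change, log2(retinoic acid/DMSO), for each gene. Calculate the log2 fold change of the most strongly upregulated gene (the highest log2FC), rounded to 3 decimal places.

log2(15562/21102) = -0.439  (KLF11)
log2(3687/34113) = -3.210  (MAPK8)
log2(3751/2152) = 0.802  (ATF10)
log2(29.72/169.6) = -2.513  (CASP8)
log2(931.8/10566) = -3.503  (COL1)
ATF10 is most strongly upregulated.

0.802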